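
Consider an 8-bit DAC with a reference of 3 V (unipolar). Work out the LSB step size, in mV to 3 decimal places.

11.719 mV

Full-scale span = 3 V.
LSB = 3 / 2^8 = 3 / 256 = 0.0117188 V = 11.719 mV.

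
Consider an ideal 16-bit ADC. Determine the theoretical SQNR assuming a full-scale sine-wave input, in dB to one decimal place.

SNR ≈ 6.02·N + 1.76 dB = 6.02·16 + 1.76 = 98.08 dB.

98.1 dB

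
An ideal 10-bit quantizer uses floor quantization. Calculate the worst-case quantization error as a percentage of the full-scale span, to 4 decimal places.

0.0977 %

Truncating → worst-case error = 1 LSB = V_FS/2^10, so 100/1024 = 0.0976562 % of full scale.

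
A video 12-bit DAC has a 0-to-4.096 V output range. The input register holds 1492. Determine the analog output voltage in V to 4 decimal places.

LSB = 4.096 V / 2^12 = 1.000 mV.
V_out = 0 + 1492 × 0.001 V = 1.492 V.

1.4920 V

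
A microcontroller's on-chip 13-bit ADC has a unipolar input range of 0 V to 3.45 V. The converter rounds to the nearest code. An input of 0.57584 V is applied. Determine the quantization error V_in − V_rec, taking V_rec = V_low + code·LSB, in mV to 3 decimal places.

One LSB is 3.45 V / 8192 = 421.14 µV.
Scaled input = 1367.3279 LSBs, so code = 1367.
Code 1367 maps back to 0 + 1367×0.000421143 V = 0.5757019 V.
Difference: 0.000138096 V → 0.138 mV.

0.138 mV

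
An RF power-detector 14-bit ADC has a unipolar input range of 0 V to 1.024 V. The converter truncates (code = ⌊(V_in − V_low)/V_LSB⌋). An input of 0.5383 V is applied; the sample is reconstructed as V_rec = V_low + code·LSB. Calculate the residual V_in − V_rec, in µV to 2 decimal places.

50.00 µV

Step size: 1.024 V ÷ 2^14 = 62.50 µV.
Scaled input = 8612.8000 LSBs, so code = 8612.
Code 8612 maps back to 0 + 8612×6.25e-05 V = 0.53825 V.
Error = 0.5383 − 0.53825 = 5e-05 V = 50.00 µV.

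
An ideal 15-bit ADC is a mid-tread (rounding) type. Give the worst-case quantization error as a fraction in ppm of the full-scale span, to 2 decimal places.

15.26 ppm

Rounding → worst-case error = ½ LSB = V_FS/2^16, so 1e+06/65536 = 15.2588 ppm of full scale.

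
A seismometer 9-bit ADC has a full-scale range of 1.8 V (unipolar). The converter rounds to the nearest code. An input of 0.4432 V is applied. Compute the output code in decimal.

LSB = 1.8 V / 512 = 3.516 mV.
(V_in − V_low)/LSB = (0.4432 − 0) / 0.00351563 = 126.066.
So the output code is 126.

code 126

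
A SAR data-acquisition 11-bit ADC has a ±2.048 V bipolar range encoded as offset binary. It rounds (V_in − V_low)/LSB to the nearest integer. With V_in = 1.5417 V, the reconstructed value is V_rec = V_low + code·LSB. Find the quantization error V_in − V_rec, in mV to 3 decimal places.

-0.300 mV

Step size: 4.096 V ÷ 2^11 = 2.000 mV.
(V_in − V_low)/LSB = (1.5417 − (−2.048))/0.002 = 1794.8500 → code 1795 (round).
Reconstructed: 1.542 V.
V_in − V_rec = -0.0003 V = -0.300 mV.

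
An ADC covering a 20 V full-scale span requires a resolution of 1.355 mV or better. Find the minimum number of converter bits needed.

14 bits

Number of steps required ≥ 20 V / 1.355 mV = 14760.15.
Need 2^N ≥ 14760.15; 2^13 = 8192, 2^14 = 16384.
Minimum N = 14.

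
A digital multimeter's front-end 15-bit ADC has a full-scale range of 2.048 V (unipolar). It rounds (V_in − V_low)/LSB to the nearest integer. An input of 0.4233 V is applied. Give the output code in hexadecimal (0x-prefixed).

code 0x1A75 (decimal 6773)

Full-scale span = 2.048 V; LSB = 2.048/2^15 = 62.50 µV.
Input sits at 6772.800 steps above V_low.
round(6772.800) = 6773.
In hexadecimal (0x-prefixed): 0x1A75.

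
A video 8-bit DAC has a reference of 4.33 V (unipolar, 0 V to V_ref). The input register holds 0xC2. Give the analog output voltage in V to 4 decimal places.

3.2813 V

LSB = 4.33 V / 2^8 = 16.914 mV.
Code 0xC2 = 194 decimal.
V_out = 0 + 194 × 0.0169141 V = 3.28133 V.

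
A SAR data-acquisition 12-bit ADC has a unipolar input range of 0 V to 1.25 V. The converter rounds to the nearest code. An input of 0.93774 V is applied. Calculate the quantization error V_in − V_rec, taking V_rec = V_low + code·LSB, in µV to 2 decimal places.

Step size: 1.25 V ÷ 2^12 = 305.18 µV.
(0.93774 − 0)/0.000305176 = 3072.7864; round gives code 3073.
Code 3073 maps back to 0 + 3073×0.000305176 V = 0.93780518 V.
Error = 0.93774 − 0.93780518 = -6.51758e-05 V = -65.18 µV.

-65.18 µV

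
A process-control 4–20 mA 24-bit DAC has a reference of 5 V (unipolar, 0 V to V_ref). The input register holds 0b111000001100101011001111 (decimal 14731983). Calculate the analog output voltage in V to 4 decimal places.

4.3905 V

LSB = 5 V / 2^24 = 0.30 µV.
Code 0b111000001100101011001111 = 14731983 decimal.
V_out = 0 + 14731983 × 2.98023e-07 V = 4.39047 V.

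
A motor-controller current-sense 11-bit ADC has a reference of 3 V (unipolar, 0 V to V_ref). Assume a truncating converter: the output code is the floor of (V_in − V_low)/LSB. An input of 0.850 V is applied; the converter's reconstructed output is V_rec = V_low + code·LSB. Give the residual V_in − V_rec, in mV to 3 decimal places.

0.391 mV

One LSB is 3 V / 2048 = 1.465 mV.
Scaled input = 580.2667 LSBs, so code = 580.
Code 580 maps back to 0 + 580×0.00146484 V = 0.84960938 V.
V_in − V_rec = 0.000390625 V = 0.391 mV.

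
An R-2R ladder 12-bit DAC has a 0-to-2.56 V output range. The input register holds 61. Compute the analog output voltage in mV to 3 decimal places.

38.125 mV

LSB = 2.56 V / 2^12 = 0.625 mV.
V_out = 0 + 61 × 0.000625 V = 0.038125 V.
= 38.125 mV.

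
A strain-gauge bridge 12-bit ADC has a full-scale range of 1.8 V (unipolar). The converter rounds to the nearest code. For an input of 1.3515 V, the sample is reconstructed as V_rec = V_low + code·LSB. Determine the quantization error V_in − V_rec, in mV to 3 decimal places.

0.182 mV

One LSB is 1.8 V / 4096 = 439.45 µV.
(V_in − V_low)/LSB = (1.3515 − 0)/0.000439453 = 3075.4133 → code 3075 (round).
Code 3075 maps back to 0 + 3075×0.000439453 V = 1.3513184 V.
Error = 1.3515 − 1.3513184 = 0.000181641 V = 0.182 mV.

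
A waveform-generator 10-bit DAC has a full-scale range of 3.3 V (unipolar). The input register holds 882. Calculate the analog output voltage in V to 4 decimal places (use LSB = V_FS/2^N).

LSB = 3.3 V / 2^10 = 3.223 mV.
V_out = 0 + 882 × 0.00322266 V = 2.84238 V.

2.8424 V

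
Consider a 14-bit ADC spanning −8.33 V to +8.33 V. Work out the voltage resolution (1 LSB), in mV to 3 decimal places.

1.017 mV

Full-scale span = 16.66 V.
LSB = 16.66 / 2^14 = 16.66 / 16384 = 0.00101685 V = 1.017 mV.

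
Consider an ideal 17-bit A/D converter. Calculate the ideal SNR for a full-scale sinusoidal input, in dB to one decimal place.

SNR ≈ 6.02·N + 1.76 dB = 6.02·17 + 1.76 = 104.10 dB.

104.1 dB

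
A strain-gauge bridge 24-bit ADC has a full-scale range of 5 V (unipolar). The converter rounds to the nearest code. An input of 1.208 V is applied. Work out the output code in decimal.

With 16777216 levels over 5 V, one step is 0.30 µV.
(1.208 − 0) / 2.98023e-07 = 4053375.386 LSBs.
Round → code 4053375.

code 4053375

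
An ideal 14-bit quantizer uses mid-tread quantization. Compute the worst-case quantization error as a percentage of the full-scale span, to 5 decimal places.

0.00305 %

Rounding → worst-case error = ½ LSB = V_FS/2^15, so 100/32768 = 0.00305176 % of full scale.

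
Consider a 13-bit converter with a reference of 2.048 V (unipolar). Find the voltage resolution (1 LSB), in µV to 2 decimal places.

Full-scale span = 2.048 V.
LSB = 2.048 / 2^13 = 2.048 / 8192 = 0.00025 V = 250.00 µV.

250.00 µV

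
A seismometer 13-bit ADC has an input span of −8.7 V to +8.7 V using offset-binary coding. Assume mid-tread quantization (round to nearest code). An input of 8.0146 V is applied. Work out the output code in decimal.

code 7869

LSB = 17.4 V / 8192 = 2.124 mV.
Input sits at 7869.311 steps above V_low.
round(7869.311) = 7869.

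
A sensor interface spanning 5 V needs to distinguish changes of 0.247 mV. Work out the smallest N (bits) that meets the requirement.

15 bits

Number of steps required ≥ 5 V / 0.247 mV = 20242.91.
Need 2^N ≥ 20242.91; 2^14 = 16384, 2^15 = 32768.
Minimum N = 15.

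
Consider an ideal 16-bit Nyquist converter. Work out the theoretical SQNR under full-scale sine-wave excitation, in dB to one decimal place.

SNR ≈ 6.02·N + 1.76 dB = 6.02·16 + 1.76 = 98.08 dB.

98.1 dB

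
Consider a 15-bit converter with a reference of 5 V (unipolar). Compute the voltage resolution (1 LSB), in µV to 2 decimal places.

152.59 µV

Full-scale span = 5 V.
LSB = 5 / 2^15 = 5 / 32768 = 0.000152588 V = 152.59 µV.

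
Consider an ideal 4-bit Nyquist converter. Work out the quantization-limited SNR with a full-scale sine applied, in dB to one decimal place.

25.8 dB

SNR ≈ 6.02·N + 1.76 dB = 6.02·4 + 1.76 = 25.84 dB.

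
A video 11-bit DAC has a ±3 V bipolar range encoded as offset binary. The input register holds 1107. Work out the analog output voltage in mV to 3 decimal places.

LSB = 6 V / 2^11 = 2.930 mV.
V_out = (−3) + 1107 × 0.00292969 V = 0.243164 V.
= 243.164 mV.

243.164 mV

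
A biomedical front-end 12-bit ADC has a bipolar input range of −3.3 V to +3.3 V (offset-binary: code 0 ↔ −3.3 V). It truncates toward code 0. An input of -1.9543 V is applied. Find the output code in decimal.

Full-scale span = 6.6 V; LSB = 6.6/2^12 = 1.611 mV.
(V_in − V_low)/LSB = (-1.9543 − (−3.3)) / 0.00161133 = 835.150.
So the output code is 835.

code 835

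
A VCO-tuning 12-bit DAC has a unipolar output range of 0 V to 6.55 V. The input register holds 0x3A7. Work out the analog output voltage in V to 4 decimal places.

LSB = 6.55 V / 2^12 = 1.599 mV.
Code 0x3A7 = 935 decimal.
V_out = 0 + 935 × 0.00159912 V = 1.49518 V.

1.4952 V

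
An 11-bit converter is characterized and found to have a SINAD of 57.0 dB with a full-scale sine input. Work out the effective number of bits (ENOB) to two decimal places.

ENOB = (SINAD − 1.76) / 6.02 = (57.0 − 1.76)/6.02 = 9.176.

9.18 bits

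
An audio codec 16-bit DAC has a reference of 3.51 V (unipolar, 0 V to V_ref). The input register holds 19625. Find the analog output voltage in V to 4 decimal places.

LSB = 3.51 V / 2^16 = 53.56 µV.
V_out = 0 + 19625 × 5.35583e-05 V = 1.05108 V.

1.0511 V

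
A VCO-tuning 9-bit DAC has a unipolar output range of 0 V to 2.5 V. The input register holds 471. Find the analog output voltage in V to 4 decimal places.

2.2998 V

LSB = 2.5 V / 2^9 = 4.883 mV.
V_out = 0 + 471 × 0.00488281 V = 2.2998 V.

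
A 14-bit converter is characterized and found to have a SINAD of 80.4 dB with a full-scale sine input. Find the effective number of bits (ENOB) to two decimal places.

ENOB = (SINAD − 1.76) / 6.02 = (80.4 − 1.76)/6.02 = 13.063.

13.06 bits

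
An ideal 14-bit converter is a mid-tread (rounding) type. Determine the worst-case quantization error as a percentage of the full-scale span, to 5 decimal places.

0.00305 %

Rounding → worst-case error = ½ LSB = V_FS/2^15, so 100/32768 = 0.00305176 % of full scale.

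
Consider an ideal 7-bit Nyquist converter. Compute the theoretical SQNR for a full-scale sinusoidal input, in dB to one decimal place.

SNR ≈ 6.02·N + 1.76 dB = 6.02·7 + 1.76 = 43.90 dB.

43.9 dB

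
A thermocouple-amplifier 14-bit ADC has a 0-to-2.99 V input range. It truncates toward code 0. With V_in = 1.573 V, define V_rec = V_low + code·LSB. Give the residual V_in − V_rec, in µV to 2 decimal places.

74.58 µV

LSB = 2.99/2^14 = 182.50 µV.
(1.573 − 0)/0.000182495 = 8619.4087; ⌊·⌋ gives code 8619.
Code 8619 maps back to 0 + 8619×0.000182495 V = 1.5729254 V.
V_in − V_rec = 7.4585e-05 V = 74.58 µV.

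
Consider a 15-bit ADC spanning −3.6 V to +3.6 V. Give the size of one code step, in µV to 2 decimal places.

219.73 µV

Full-scale span = 7.2 V.
LSB = 7.2 / 2^15 = 7.2 / 32768 = 0.000219727 V = 219.73 µV.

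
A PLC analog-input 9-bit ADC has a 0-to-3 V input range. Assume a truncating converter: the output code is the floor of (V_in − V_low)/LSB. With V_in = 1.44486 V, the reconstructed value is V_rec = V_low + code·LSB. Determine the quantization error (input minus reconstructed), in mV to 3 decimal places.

3.454 mV

One LSB is 3 V / 512 = 5.859 mV.
(V_in − V_low)/LSB = (1.44486 − 0)/0.00585938 = 246.5894 → code 246 (floor).
V_rec = 0 + 246·0.00585938 = 1.4414062 V.
Difference: 0.00345375 V → 3.454 mV.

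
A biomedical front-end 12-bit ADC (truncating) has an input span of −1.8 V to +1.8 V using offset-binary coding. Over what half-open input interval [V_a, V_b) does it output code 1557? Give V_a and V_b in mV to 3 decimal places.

[-431.543 mV, -430.664 mV)

LSB = 3.6/2^12 = 0.879 mV.
V_a = V_low + 1557·LSB = -0.431543 V; V_b = V_low + 1558·LSB = -0.430664 V.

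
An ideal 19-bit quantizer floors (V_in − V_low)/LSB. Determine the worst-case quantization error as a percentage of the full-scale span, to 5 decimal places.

0.00019 %

Truncating → worst-case error = 1 LSB = V_FS/2^19, so 100/524288 = 0.000190735 % of full scale.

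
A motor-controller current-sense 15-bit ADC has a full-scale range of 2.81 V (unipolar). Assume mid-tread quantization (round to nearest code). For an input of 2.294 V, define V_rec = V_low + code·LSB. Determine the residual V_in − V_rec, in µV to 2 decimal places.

LSB = 2.81/2^15 = 85.75 µV.
Scaled input = 26750.8157 LSBs, so code = 26751.
Code 26751 maps back to 0 + 26751×8.57544e-05 V = 2.2940158 V.
Difference: -1.58081e-05 V → -15.81 µV.

-15.81 µV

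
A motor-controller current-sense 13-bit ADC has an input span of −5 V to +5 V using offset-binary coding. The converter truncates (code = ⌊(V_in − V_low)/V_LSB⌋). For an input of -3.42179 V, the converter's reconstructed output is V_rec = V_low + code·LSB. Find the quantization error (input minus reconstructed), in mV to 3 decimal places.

Step size: 10 V ÷ 2^13 = 1.221 mV.
(V_in − V_low)/LSB = (-3.42179 − (−5))/0.0012207 = 1292.8696 → code 1292 (floor).
V_rec = (−5) + 1292·0.0012207 = -3.4228516 V.
Difference: 0.00106156 V → 1.062 mV.

1.062 mV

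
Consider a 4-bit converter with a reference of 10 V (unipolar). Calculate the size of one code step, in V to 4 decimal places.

0.6250 V

Full-scale span = 10 V.
LSB = 10 / 2^4 = 10 / 16 = 0.625 V = 0.6250 V.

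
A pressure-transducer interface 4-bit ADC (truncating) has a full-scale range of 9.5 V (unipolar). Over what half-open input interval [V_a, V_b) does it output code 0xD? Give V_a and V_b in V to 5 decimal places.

LSB = 9.5/2^4 = 0.5938 V.
Code 0xD = 13 decimal.
V_a = V_low + 13·LSB = 7.71875 V; V_b = V_low + 14·LSB = 8.3125 V.

[7.71875 V, 8.31250 V)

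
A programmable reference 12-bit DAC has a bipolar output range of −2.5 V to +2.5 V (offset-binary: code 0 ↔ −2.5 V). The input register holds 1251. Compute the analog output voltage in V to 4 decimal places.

LSB = 5 V / 2^12 = 1.221 mV.
V_out = (−2.5) + 1251 × 0.0012207 V = -0.9729 V.

-0.9729 V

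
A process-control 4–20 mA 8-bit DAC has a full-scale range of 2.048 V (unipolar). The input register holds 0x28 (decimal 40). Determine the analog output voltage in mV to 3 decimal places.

LSB = 2.048 V / 2^8 = 8.000 mV.
Code 0x28 = 40 decimal.
V_out = 0 + 40 × 0.008 V = 0.32 V.
= 320.000 mV.

320.000 mV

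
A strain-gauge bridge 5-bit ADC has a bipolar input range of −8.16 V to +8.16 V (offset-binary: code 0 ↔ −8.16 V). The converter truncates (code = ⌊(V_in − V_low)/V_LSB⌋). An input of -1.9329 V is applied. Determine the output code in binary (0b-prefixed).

With 32 levels over 16.32 V, one step is 0.5100 V.
(-1.9329 − (−8.16)) / 0.51 = 12.210 LSBs.
Floor → code 12.
In binary (0b-prefixed): 0b1100.

code 0b1100 (decimal 12)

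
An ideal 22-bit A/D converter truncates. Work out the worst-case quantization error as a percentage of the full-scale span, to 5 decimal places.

0.00002 %

Truncating → worst-case error = 1 LSB = V_FS/2^22, so 100/4194304 = 2.38419e-05 % of full scale.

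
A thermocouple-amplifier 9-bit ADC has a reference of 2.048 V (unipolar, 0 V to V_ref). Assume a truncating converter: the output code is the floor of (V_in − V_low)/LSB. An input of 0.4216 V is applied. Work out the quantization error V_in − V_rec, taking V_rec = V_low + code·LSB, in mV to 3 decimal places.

Step size: 2.048 V ÷ 2^9 = 4.000 mV.
(0.4216 − 0)/0.004 = 105.4000; ⌊·⌋ gives code 105.
Reconstructed: 0.42 V.
Difference: 0.0016 V → 1.600 mV.

1.600 mV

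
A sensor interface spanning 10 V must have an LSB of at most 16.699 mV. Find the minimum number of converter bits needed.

Number of steps required ≥ 10 V / 16.699 mV = 598.84.
Need 2^N ≥ 598.84; 2^9 = 512, 2^10 = 1024.
Minimum N = 10.

10 bits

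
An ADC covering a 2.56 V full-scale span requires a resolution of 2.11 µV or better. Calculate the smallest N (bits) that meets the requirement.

Number of steps required ≥ 2.56 V / 2.11 µV = 1213270.14.
Need 2^N ≥ 1213270.14; 2^20 = 1048576, 2^21 = 2097152.
Minimum N = 21.

21 bits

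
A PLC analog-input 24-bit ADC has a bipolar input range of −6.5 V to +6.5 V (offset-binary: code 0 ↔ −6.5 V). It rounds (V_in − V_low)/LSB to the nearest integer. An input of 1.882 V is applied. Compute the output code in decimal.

Full-scale span = 13 V; LSB = 13/2^24 = 0.77 µV.
(1.882 − (−6.5)) / 7.7486e-07 = 10817432.655 LSBs.
round(10817432.655) = 10817433.

code 10817433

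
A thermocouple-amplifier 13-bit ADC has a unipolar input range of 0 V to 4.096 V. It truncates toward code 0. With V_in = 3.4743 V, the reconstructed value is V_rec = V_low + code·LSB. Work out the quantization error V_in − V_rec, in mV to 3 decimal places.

0.300 mV

One LSB is 4.096 V / 8192 = 0.500 mV.
Scaled input = 6948.6000 LSBs, so code = 6948.
Reconstructed: 3.474 V.
Error = 3.4743 − 3.474 = 0.0003 V = 0.300 mV.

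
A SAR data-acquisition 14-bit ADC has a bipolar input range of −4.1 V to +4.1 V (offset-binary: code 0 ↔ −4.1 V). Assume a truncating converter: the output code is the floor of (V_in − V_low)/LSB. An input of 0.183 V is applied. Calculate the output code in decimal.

With 16384 levels over 8.2 V, one step is 0.500 mV.
(0.183 − (−4.1)) / 0.000500488 = 8557.643 LSBs.
So the output code is 8557.

code 8557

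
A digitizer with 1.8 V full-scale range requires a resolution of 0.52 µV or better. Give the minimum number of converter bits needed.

Number of steps required ≥ 1.8 V / 0.52 µV = 3461538.46.
Need 2^N ≥ 3461538.46; 2^21 = 2097152, 2^22 = 4194304.
Minimum N = 22.

22 bits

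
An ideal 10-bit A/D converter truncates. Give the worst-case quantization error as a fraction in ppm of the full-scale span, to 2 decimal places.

976.56 ppm

Truncating → worst-case error = 1 LSB = V_FS/2^10, so 1e+06/1024 = 976.562 ppm of full scale.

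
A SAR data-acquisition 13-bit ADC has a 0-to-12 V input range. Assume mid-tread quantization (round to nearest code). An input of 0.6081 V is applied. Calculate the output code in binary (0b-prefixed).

code 0b110011111 (decimal 415)

LSB = 12 V / 8192 = 1.465 mV.
(V_in − V_low)/LSB = (0.6081 − 0) / 0.00146484 = 415.130.
round(415.130) = 415.
In binary (0b-prefixed): 0b110011111.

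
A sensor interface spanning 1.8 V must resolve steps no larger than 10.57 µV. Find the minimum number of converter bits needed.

18 bits

Number of steps required ≥ 1.8 V / 10.57 µV = 170293.28.
Need 2^N ≥ 170293.28; 2^17 = 131072, 2^18 = 262144.
Minimum N = 18.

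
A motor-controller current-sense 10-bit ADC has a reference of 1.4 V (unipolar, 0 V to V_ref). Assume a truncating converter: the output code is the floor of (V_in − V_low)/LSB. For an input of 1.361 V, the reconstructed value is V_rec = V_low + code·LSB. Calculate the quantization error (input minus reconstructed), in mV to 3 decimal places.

0.648 mV

LSB = 1.4/2^10 = 1.367 mV.
(1.361 − 0)/0.00136719 = 995.4743; ⌊·⌋ gives code 995.
Code 995 maps back to 0 + 995×0.00136719 V = 1.3603516 V.
Error = 1.361 − 1.3603516 = 0.000648438 V = 0.648 mV.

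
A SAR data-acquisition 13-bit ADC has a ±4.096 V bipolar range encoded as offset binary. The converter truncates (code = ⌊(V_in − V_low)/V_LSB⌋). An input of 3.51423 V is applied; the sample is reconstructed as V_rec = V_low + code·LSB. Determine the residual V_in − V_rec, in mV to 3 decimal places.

Step size: 8.192 V ÷ 2^13 = 1.000 mV.
Scaled input = 7610.2300 LSBs, so code = 7610.
V_rec = (−4.096) + 7610·0.001 = 3.514 V.
Difference: 0.00023 V → 0.230 mV.

0.230 mV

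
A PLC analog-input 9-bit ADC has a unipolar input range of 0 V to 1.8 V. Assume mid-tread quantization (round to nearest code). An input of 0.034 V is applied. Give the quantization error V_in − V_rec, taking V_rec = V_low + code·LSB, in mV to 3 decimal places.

-1.156 mV

LSB = 1.8/2^9 = 3.516 mV.
Scaled input = 9.6711 LSBs, so code = 10.
Code 10 maps back to 0 + 10×0.00351563 V = 0.03515625 V.
Error = 0.034 − 0.03515625 = -0.00115625 V = -1.156 mV.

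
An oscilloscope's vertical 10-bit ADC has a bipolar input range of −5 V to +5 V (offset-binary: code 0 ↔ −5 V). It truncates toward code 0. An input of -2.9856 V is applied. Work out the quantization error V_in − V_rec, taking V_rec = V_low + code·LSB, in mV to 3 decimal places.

2.681 mV

Step size: 10 V ÷ 2^10 = 9.766 mV.
(-2.9856 − (−5))/0.00976562 = 206.2746; ⌊·⌋ gives code 206.
Code 206 maps back to (−5) + 206×0.00976562 V = -2.9882812 V.
Difference: 0.00268125 V → 2.681 mV.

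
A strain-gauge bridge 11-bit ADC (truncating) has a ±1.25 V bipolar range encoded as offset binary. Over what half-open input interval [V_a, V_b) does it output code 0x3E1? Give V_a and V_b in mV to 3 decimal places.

LSB = 2.5/2^11 = 1.221 mV.
Code 0x3E1 = 993 decimal.
V_a = V_low + 993·LSB = -0.0378418 V; V_b = V_low + 994·LSB = -0.0366211 V.

[-37.842 mV, -36.621 mV)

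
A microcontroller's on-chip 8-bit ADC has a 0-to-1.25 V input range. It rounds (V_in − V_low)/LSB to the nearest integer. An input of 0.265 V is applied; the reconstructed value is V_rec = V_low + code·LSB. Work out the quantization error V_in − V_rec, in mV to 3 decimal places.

One LSB is 1.25 V / 256 = 4.883 mV.
Scaled input = 54.2720 LSBs, so code = 54.
Reconstructed: 0.26367188 V.
Difference: 0.00132813 V → 1.328 mV.

1.328 mV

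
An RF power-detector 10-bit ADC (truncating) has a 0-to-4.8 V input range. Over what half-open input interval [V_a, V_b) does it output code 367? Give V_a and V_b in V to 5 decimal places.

[1.72031 V, 1.72500 V)

LSB = 4.8/2^10 = 4.688 mV.
V_a = V_low + 367·LSB = 1.72031 V; V_b = V_low + 368·LSB = 1.725 V.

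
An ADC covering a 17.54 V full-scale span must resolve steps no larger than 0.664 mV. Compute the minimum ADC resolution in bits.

15 bits

Number of steps required ≥ 17.54 V / 0.664 mV = 26415.66.
Need 2^N ≥ 26415.66; 2^14 = 16384, 2^15 = 32768.
Minimum N = 15.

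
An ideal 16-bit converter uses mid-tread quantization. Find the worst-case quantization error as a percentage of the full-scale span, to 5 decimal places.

Rounding → worst-case error = ½ LSB = V_FS/2^17, so 100/131072 = 0.000762939 % of full scale.

0.00076 %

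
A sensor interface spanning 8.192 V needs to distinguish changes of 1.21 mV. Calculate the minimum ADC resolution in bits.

13 bits

Number of steps required ≥ 8.192 V / 1.21 mV = 6770.25.
Need 2^N ≥ 6770.25; 2^12 = 4096, 2^13 = 8192.
Minimum N = 13.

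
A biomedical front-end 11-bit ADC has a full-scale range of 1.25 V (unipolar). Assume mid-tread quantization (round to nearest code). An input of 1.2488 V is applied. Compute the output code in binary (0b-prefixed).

Full-scale span = 1.25 V; LSB = 1.25/2^11 = 0.610 mV.
(1.2488 − 0) / 0.000610352 = 2046.034 LSBs.
Round → code 2046.
In binary (0b-prefixed): 0b11111111110.

code 0b11111111110 (decimal 2046)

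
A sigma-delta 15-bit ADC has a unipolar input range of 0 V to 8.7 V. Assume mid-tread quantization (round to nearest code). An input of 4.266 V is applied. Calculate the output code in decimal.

code 16068

LSB = 8.7 V / 32768 = 265.50 µV.
(V_in − V_low)/LSB = (4.266 − 0) / 0.000265503 = 16067.619.
round(16067.619) = 16068.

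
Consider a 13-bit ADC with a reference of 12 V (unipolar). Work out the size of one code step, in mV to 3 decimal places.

Full-scale span = 12 V.
LSB = 12 / 2^13 = 12 / 8192 = 0.00146484 V = 1.465 mV.

1.465 mV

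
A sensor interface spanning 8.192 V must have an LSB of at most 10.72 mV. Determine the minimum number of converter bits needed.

10 bits

Number of steps required ≥ 8.192 V / 10.72 mV = 764.18.
Need 2^N ≥ 764.18; 2^9 = 512, 2^10 = 1024.
Minimum N = 10.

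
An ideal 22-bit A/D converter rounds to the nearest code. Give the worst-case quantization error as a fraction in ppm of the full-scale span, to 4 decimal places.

Rounding → worst-case error = ½ LSB = V_FS/2^23, so 1e+06/8388608 = 0.119209 ppm of full scale.

0.1192 ppm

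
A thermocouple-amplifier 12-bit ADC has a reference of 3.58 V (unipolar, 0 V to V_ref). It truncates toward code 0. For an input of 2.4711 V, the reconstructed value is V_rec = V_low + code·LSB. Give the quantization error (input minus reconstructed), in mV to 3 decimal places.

0.236 mV

One LSB is 3.58 V / 4096 = 0.874 mV.
(V_in − V_low)/LSB = (2.4711 − 0)/0.000874023 = 2827.2697 → code 2827 (floor).
V_rec = 0 + 2827·0.000874023 = 2.4708643 V.
Difference: 0.000235742 V → 0.236 mV.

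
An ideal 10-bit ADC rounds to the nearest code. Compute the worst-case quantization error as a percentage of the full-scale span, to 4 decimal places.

Rounding → worst-case error = ½ LSB = V_FS/2^11, so 100/2048 = 0.0488281 % of full scale.

0.0488 %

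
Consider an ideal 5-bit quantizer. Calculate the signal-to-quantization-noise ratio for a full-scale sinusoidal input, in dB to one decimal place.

SNR ≈ 6.02·N + 1.76 dB = 6.02·5 + 1.76 = 31.86 dB.

31.9 dB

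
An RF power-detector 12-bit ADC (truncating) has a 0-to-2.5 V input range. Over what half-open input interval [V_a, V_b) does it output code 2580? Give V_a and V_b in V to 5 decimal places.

LSB = 2.5/2^12 = 0.610 mV.
V_a = V_low + 2580·LSB = 1.57471 V; V_b = V_low + 2581·LSB = 1.57532 V.

[1.57471 V, 1.57532 V)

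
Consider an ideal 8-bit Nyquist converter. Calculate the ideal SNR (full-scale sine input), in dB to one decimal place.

49.9 dB

SNR ≈ 6.02·N + 1.76 dB = 6.02·8 + 1.76 = 49.92 dB.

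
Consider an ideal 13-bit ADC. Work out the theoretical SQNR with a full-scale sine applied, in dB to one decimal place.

80.0 dB

SNR ≈ 6.02·N + 1.76 dB = 6.02·13 + 1.76 = 80.02 dB.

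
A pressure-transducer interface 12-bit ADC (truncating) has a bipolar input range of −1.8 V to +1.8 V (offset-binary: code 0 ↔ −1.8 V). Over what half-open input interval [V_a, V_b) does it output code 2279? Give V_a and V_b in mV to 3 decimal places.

LSB = 3.6/2^12 = 0.879 mV.
V_a = V_low + 2279·LSB = 0.203027 V; V_b = V_low + 2280·LSB = 0.203906 V.

[203.027 mV, 203.906 mV)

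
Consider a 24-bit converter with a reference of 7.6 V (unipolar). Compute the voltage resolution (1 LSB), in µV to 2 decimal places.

Full-scale span = 7.6 V.
LSB = 7.6 / 2^24 = 7.6 / 16777216 = 4.52995e-07 V = 0.45 µV.

0.45 µV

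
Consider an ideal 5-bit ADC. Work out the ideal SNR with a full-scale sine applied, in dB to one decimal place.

31.9 dB

SNR ≈ 6.02·N + 1.76 dB = 6.02·5 + 1.76 = 31.86 dB.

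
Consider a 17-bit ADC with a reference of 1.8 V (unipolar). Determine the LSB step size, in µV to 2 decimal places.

13.73 µV

Full-scale span = 1.8 V.
LSB = 1.8 / 2^17 = 1.8 / 131072 = 1.37329e-05 V = 13.73 µV.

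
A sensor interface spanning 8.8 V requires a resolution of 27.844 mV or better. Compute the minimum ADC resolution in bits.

Number of steps required ≥ 8.8 V / 27.844 mV = 316.05.
Need 2^N ≥ 316.05; 2^8 = 256, 2^9 = 512.
Minimum N = 9.

9 bits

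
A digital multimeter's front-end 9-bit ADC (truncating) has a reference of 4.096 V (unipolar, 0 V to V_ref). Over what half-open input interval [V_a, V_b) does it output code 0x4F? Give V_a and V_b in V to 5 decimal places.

[0.63200 V, 0.64000 V)

LSB = 4.096/2^9 = 8.000 mV.
Code 0x4F = 79 decimal.
V_a = V_low + 79·LSB = 0.632 V; V_b = V_low + 80·LSB = 0.64 V.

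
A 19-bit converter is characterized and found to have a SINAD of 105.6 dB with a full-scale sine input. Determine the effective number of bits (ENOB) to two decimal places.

ENOB = (SINAD − 1.76) / 6.02 = (105.6 − 1.76)/6.02 = 17.249.

17.25 bits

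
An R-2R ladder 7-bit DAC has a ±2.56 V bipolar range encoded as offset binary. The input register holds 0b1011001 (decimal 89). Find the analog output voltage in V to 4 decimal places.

1.0000 V

LSB = 5.12 V / 2^7 = 40.000 mV.
Code 0b1011001 = 89 decimal.
V_out = (−2.56) + 89 × 0.04 V = 1 V.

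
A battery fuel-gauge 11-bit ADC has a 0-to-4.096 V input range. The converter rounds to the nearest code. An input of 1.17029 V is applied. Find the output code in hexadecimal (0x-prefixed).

LSB = 4.096 V / 2048 = 2.000 mV.
(1.17029 − 0) / 0.002 = 585.145 LSBs.
round(585.145) = 585.
In hexadecimal (0x-prefixed): 0x249.

code 0x249 (decimal 585)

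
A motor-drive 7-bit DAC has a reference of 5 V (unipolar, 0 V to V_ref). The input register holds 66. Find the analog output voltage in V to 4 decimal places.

LSB = 5 V / 2^7 = 39.062 mV.
V_out = 0 + 66 × 0.0390625 V = 2.57812 V.

2.5781 V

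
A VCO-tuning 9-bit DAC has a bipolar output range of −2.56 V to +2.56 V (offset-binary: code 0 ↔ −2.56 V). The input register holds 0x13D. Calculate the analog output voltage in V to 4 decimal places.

LSB = 5.12 V / 2^9 = 10.000 mV.
Code 0x13D = 317 decimal.
V_out = (−2.56) + 317 × 0.01 V = 0.61 V.

0.6100 V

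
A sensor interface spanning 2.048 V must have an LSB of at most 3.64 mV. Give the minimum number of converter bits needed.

10 bits

Number of steps required ≥ 2.048 V / 3.64 mV = 562.64.
Need 2^N ≥ 562.64; 2^9 = 512, 2^10 = 1024.
Minimum N = 10.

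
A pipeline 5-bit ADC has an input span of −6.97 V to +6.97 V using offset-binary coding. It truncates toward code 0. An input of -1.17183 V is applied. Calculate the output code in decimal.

code 13

With 32 levels over 13.94 V, one step is 435.625 mV.
(V_in − V_low)/LSB = (-1.17183 − (−6.97)) / 0.435625 = 13.310.
So the output code is 13.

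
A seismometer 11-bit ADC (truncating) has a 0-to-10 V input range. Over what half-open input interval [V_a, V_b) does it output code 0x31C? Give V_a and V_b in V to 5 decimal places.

LSB = 10/2^11 = 4.883 mV.
Code 0x31C = 796 decimal.
V_a = V_low + 796·LSB = 3.88672 V; V_b = V_low + 797·LSB = 3.8916 V.

[3.88672 V, 3.89160 V)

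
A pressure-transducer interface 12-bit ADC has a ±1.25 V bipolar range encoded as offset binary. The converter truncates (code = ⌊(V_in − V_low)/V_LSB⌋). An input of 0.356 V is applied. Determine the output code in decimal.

code 2631

LSB = 2.5 V / 4096 = 0.610 mV.
Input sits at 2631.270 steps above V_low.
Floor → code 2631.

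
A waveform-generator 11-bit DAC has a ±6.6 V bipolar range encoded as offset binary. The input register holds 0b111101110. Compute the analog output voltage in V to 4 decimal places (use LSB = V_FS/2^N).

LSB = 13.2 V / 2^11 = 6.445 mV.
Code 0b111101110 = 494 decimal.
V_out = (−6.6) + 494 × 0.00644531 V = -3.41602 V.

-3.4160 V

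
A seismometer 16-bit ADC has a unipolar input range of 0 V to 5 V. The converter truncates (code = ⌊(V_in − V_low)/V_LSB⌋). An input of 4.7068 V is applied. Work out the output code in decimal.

code 61692

With 65536 levels over 5 V, one step is 76.29 µV.
(4.7068 − 0) / 7.62939e-05 = 61692.969 LSBs.
Floor → code 61692.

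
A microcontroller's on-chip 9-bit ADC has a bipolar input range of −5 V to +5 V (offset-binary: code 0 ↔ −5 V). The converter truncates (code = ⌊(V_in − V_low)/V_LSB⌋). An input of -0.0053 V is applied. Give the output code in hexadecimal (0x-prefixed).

code 0xFF (decimal 255)

Full-scale span = 10 V; LSB = 10/2^9 = 19.531 mV.
(-0.0053 − (−5)) / 0.0195312 = 255.729 LSBs.
⌊·⌋(255.729) = 255.
In hexadecimal (0x-prefixed): 0xFF.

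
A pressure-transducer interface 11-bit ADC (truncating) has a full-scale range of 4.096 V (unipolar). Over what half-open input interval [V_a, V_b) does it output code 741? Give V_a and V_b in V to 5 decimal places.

LSB = 4.096/2^11 = 2.000 mV.
V_a = V_low + 741·LSB = 1.482 V; V_b = V_low + 742·LSB = 1.484 V.

[1.48200 V, 1.48400 V)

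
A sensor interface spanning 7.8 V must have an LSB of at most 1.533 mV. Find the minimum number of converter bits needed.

13 bits

Number of steps required ≥ 7.8 V / 1.533 mV = 5088.06.
Need 2^N ≥ 5088.06; 2^12 = 4096, 2^13 = 8192.
Minimum N = 13.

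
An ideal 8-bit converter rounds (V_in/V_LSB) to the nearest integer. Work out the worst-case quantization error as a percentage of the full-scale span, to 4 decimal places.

Rounding → worst-case error = ½ LSB = V_FS/2^9, so 100/512 = 0.195312 % of full scale.

0.1953 %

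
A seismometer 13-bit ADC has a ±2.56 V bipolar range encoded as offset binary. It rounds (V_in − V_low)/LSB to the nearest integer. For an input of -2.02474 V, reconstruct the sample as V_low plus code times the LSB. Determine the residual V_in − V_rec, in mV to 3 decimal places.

0.260 mV

Step size: 5.12 V ÷ 2^13 = 0.625 mV.
(V_in − V_low)/LSB = (-2.02474 − (−2.56))/0.000625 = 856.4160 → code 856 (round).
V_rec = (−2.56) + 856·0.000625 = -2.025 V.
Error = -2.02474 − (−2.025) = 0.00026 V = 0.260 mV.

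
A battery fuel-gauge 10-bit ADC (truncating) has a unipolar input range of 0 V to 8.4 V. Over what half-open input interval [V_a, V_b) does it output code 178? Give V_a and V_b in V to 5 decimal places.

[1.46016 V, 1.46836 V)

LSB = 8.4/2^10 = 8.203 mV.
V_a = V_low + 178·LSB = 1.46016 V; V_b = V_low + 179·LSB = 1.46836 V.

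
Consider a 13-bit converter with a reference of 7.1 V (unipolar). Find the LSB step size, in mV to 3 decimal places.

Full-scale span = 7.1 V.
LSB = 7.1 / 2^13 = 7.1 / 8192 = 0.000866699 V = 0.867 mV.

0.867 mV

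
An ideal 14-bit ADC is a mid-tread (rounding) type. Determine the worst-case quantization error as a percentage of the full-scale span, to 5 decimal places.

0.00305 %

Rounding → worst-case error = ½ LSB = V_FS/2^15, so 100/32768 = 0.00305176 % of full scale.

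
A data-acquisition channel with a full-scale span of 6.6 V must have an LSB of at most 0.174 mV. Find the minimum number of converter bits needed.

16 bits

Number of steps required ≥ 6.6 V / 0.174 mV = 37931.03.
Need 2^N ≥ 37931.03; 2^15 = 32768, 2^16 = 65536.
Minimum N = 16.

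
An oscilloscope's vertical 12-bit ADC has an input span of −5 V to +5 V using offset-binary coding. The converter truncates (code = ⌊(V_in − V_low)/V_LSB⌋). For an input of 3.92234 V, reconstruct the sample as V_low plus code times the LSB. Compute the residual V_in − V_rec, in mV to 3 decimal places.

1.442 mV

LSB = 10/2^12 = 2.441 mV.
(V_in − V_low)/LSB = (3.92234 − (−5))/0.00244141 = 3654.5905 → code 3654 (floor).
Reconstructed: 3.9208984 V.
Error = 3.92234 − 3.9208984 = 0.00144156 V = 1.442 mV.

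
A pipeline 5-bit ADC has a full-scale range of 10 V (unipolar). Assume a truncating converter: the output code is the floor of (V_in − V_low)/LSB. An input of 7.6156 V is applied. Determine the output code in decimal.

Full-scale span = 10 V; LSB = 10/2^5 = 312.500 mV.
Input sits at 24.370 steps above V_low.
⌊·⌋(24.370) = 24.

code 24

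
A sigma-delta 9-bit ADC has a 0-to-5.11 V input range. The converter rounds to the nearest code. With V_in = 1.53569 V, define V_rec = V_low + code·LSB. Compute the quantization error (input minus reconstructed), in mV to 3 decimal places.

-1.302 mV

One LSB is 5.11 V / 512 = 9.980 mV.
(1.53569 − 0)/0.00998047 = 153.8695; round gives code 154.
Code 154 maps back to 0 + 154×0.00998047 V = 1.5369922 V.
V_in − V_rec = -0.00130219 V = -1.302 mV.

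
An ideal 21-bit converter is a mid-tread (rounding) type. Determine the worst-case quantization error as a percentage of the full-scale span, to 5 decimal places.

Rounding → worst-case error = ½ LSB = V_FS/2^22, so 100/4194304 = 2.38419e-05 % of full scale.

0.00002 %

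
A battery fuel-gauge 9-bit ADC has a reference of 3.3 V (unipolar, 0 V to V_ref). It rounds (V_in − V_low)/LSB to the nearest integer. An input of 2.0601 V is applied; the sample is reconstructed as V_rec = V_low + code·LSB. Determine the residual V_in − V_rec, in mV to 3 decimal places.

Step size: 3.3 V ÷ 2^9 = 6.445 mV.
(2.0601 − 0)/0.00644531 = 319.6276; round gives code 320.
Reconstructed: 2.0625 V.
Difference: -0.0024 V → -2.400 mV.

-2.400 mV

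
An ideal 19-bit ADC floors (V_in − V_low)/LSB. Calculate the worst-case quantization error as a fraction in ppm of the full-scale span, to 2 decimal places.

1.91 ppm

Truncating → worst-case error = 1 LSB = V_FS/2^19, so 1e+06/524288 = 1.90735 ppm of full scale.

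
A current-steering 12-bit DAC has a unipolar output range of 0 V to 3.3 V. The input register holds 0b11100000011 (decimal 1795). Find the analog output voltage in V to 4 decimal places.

LSB = 3.3 V / 2^12 = 0.806 mV.
Code 0b11100000011 = 1795 decimal.
V_out = 0 + 1795 × 0.000805664 V = 1.44617 V.

1.4462 V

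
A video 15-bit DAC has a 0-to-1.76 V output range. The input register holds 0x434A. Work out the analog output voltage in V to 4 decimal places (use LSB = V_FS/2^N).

LSB = 1.76 V / 2^15 = 53.71 µV.
Code 0x434A = 17226 decimal.
V_out = 0 + 17226 × 5.37109e-05 V = 0.925225 V.

0.9252 V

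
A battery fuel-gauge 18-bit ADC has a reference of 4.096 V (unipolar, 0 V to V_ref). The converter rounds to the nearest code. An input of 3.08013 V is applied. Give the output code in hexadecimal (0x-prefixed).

Full-scale span = 4.096 V; LSB = 4.096/2^18 = 15.62 µV.
(V_in − V_low)/LSB = (3.08013 − 0) / 1.5625e-05 = 197128.320.
Round → code 197128.
In hexadecimal (0x-prefixed): 0x30208.

code 0x30208 (decimal 197128)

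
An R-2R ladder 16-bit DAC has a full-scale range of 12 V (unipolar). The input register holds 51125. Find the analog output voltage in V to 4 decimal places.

9.3613 V

LSB = 12 V / 2^16 = 183.11 µV.
V_out = 0 + 51125 × 0.000183105 V = 9.36127 V.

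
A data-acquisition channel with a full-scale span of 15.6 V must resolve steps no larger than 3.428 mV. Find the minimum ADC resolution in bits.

13 bits

Number of steps required ≥ 15.6 V / 3.428 mV = 4550.76.
Need 2^N ≥ 4550.76; 2^12 = 4096, 2^13 = 8192.
Minimum N = 13.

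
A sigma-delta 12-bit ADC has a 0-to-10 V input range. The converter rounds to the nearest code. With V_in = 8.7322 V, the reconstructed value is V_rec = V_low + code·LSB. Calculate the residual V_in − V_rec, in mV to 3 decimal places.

LSB = 10/2^12 = 2.441 mV.
(8.7322 − 0)/0.00244141 = 3576.7091; round gives code 3577.
Code 3577 maps back to 0 + 3577×0.00244141 V = 8.7329102 V.
Error = 8.7322 − 8.7329102 = -0.000710156 V = -0.710 mV.

-0.710 mV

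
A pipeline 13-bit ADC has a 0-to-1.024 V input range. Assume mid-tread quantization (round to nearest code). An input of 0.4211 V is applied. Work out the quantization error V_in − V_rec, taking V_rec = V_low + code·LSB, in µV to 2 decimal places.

One LSB is 1.024 V / 8192 = 125.00 µV.
Scaled input = 3368.8000 LSBs, so code = 3369.
Reconstructed: 0.421125 V.
Error = 0.4211 − 0.421125 = -2.5e-05 V = -25.00 µV.

-25.00 µV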